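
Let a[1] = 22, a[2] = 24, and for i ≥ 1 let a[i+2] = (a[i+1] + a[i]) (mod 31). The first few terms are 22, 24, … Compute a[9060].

2

We have a[1] = 22, a[2] = 24, a[3] = 15, a[4] = 8, a[5] = 23, a[6] = 0, a[7] = 23, a[8] = 23, a[9] = 15, a[10] = 7, a[11] = 22, a[12] = 29, a[13] = 20, a[14] = 18, a[15] = 7, a[16] = 25, a[17] = 1, a[18] = 26, a[19] = 27, a[20] = 22, a[21] = 18, a[22] = 9, a[23] = 27, a[24] = 5, a[25] = 1, a[26] = 6, a[27] = 7, a[28] = 13, a[29] = 20, a[30] = 2, a[31] = 22, a[32] = 24.
The sequence repeats with period 30.
So a[9060] = a[1 + ((9060-1) mod 30)] = a[30] = 2.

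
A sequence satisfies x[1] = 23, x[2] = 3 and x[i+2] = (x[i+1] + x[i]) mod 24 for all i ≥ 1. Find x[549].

x[1] = 23, x[2] = 3, x[3] = 2, x[4] = 5, x[5] = 7, x[6] = 12, x[7] = 19, x[8] = 7, x[9] = 2, x[10] = 9, x[11] = 11, x[12] = 20, x[13] = 7, x[14] = 3, x[15] = 10, x[16] = 13, x[17] = 23, x[18] = 12, x[19] = 11, x[20] = 23, x[21] = 10, x[22] = 9, x[23] = 19, x[24] = 4, x[25] = 23, x[26] = 3.
Since (x[25], x[26]) = (x[1], x[2]) = (23, 3) (two consecutive terms determine the rest), the sequence is periodic with period 24.
(549 - 1) mod 24 = 20, so x[549] = x[21] = 10.

10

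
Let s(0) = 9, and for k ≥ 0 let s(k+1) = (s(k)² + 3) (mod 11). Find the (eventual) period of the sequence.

3

Listing terms: s(0) = 9, s(1) = 7, s(2) = 8, s(3) = 1, s(4) = 4, s(5) = 8.
Since s(5) = s(2) = 8, the sequence is eventually periodic: after a pre-period of length 2 it cycles with period 3.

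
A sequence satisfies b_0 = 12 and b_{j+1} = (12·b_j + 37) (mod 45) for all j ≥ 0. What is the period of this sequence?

4

Listing terms: b_0 = 12, b_1 = 1, b_2 = 4, b_3 = 40, b_4 = 22, b_5 = 31, b_6 = 4.
Since b_6 = b_2 = 4, the sequence is eventually periodic: after a pre-period of length 2 it cycles with period 4.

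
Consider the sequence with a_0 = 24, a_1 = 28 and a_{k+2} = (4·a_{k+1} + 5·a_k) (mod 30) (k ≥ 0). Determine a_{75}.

Listing terms: a_0 = 24; a_1 = 28; a_2 = 22; a_3 = 18; a_4 = 2; a_5 = 8; a_6 = 12; a_7 = 28; a_8 = 22.
Since (a_7, a_8) = (a_1, a_2) = (28, 22) (two consecutive terms determine the rest), the sequence is eventually periodic: after a pre-period of length 1 it cycles with period 6.
For k ≥ 1, a_k depends only on (k - 1) mod 6. (75 - 1) mod 6 = 2, so a_{75} = a_3 = 18.

18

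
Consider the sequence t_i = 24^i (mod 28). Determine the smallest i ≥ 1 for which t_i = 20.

3

Computing terms: t_0 = 1; t_1 = 24; t_2 = 16; t_3 = 20; t_4 = 4; t_5 = 12; t_6 = 8; t_7 = 24.
Since t_7 = t_1 = 24, the sequence is eventually periodic: after a pre-period of length 1 it cycles with period 6.
The value 20 first appears (with i ≥ 1) at t_3.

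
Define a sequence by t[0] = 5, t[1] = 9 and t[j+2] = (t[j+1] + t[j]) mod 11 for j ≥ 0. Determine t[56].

9

t[0] = 5; t[1] = 9; t[2] = 3; t[3] = 1; t[4] = 4; t[5] = 5; t[6] = 9.
Since (t[5], t[6]) = (t[0], t[1]) = (5, 9) (two consecutive terms determine the rest), the sequence is periodic with period 5.
(56 - 0) mod 5 = 1, so t[56] = t[1] = 9.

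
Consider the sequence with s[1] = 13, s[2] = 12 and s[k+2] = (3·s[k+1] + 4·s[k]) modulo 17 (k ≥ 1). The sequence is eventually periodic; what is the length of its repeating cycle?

s[1] = 13, s[2] = 12, s[3] = 3, s[4] = 6, s[5] = 13, s[6] = 12.
Since (s[5], s[6]) = (s[1], s[2]) = (13, 12) (two consecutive terms determine the rest), the sequence is periodic with period 4.

4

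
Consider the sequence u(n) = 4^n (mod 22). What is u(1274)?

14

u(0) = 1,  u(1) = 4,  u(2) = 16,  u(3) = 20,  u(4) = 14,  u(5) = 12,  u(6) = 4.
Since u(6) = u(1) = 4, the sequence is eventually periodic: after a pre-period of length 1 it cycles with period 5.
For n ≥ 1, u(n) depends only on (n - 1) mod 5. (1274 - 1) mod 5 = 3, so u(1274) = u(4) = 14.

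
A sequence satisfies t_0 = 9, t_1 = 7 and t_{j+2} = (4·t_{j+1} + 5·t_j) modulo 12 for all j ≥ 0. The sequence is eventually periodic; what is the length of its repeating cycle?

t_0 = 9, t_1 = 7, t_2 = 1, t_3 = 3, t_4 = 5, t_5 = 11, t_6 = 9, t_7 = 7.
The sequence repeats with period 6.

6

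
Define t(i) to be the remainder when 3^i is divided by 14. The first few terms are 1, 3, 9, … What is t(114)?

We have t(0) = 1; t(1) = 3; t(2) = 9; t(3) = 13; t(4) = 11; t(5) = 5; t(6) = 1.
Since t(6) = t(0) = 1, the sequence is periodic with period 6.
So t(114) = t(0 + ((114-0) mod 6)) = t(0) = 1.

1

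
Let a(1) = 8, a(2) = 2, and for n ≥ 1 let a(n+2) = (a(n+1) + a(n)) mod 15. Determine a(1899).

4

We have a(1) = 8, a(2) = 2, a(3) = 10, a(4) = 12, a(5) = 7, a(6) = 4, a(7) = 11, a(8) = 0, a(9) = 11, a(10) = 11, a(11) = 7, a(12) = 3, a(13) = 10, a(14) = 13, a(15) = 8, a(16) = 6, a(17) = 14, a(18) = 5, a(19) = 4, a(20) = 9, a(21) = 13, a(22) = 7, a(23) = 5, a(24) = 12, a(25) = 2, a(26) = 14, a(27) = 1, a(28) = 0, a(29) = 1, a(30) = 1, a(31) = 2, a(32) = 3, a(33) = 5, a(34) = 8, a(35) = 13, a(36) = 6, a(37) = 4, a(38) = 10, a(39) = 14, a(40) = 9, a(41) = 8, a(42) = 2.
The sequence repeats with period 40.
So a(1899) = a(1 + ((1899-1) mod 40)) = a(19) = 4.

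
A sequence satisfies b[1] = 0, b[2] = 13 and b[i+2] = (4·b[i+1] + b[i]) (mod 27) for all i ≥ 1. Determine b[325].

Computing terms: b[1] = 0,  b[2] = 13,  b[3] = 25,  b[4] = 5,  b[5] = 18,  b[6] = 23,  b[7] = 2,  b[8] = 4,  b[9] = 18,  b[10] = 22,  b[11] = 25,  b[12] = 14,  b[13] = 0,  b[14] = 14,  b[15] = 2,  b[16] = 22,  b[17] = 9,  b[18] = 4,  b[19] = 25,  b[20] = 23,  b[21] = 9,  b[22] = 5,  b[23] = 2,  b[24] = 13,  b[25] = 0,  b[26] = 13.
The sequence repeats with period 24.
So b[325] = b[1 + ((325-1) mod 24)] = b[13] = 0.

0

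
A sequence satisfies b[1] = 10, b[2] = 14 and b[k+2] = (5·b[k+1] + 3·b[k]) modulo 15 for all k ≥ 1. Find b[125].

10

We have b[1] = 10, b[2] = 14, b[3] = 10, b[4] = 2, b[5] = 10, b[6] = 11, b[7] = 10, b[8] = 8, b[9] = 10, b[10] = 14.
The sequence repeats with period 8.
(125 - 1) mod 8 = 4, so b[125] = b[5] = 10.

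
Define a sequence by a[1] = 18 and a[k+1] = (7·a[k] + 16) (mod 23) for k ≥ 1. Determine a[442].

4

a[1] = 18, a[2] = 4, a[3] = 21, a[4] = 2, a[5] = 7, a[6] = 19, a[7] = 11, a[8] = 1, a[9] = 0, a[10] = 16, a[11] = 13, a[12] = 15, a[13] = 6, a[14] = 12, a[15] = 8, a[16] = 3, a[17] = 14, a[18] = 22, a[19] = 9, a[20] = 10, a[21] = 17, a[22] = 20, a[23] = 18.
The sequence repeats with period 22.
So a[442] = a[1 + ((442-1) mod 22)] = a[2] = 4.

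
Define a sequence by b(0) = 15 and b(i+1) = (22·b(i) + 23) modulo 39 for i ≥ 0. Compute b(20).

Listing terms: b(0) = 15; b(1) = 2; b(2) = 28; b(3) = 15.
The sequence repeats with period 3.
So b(20) = b(0 + ((20-0) mod 3)) = b(2) = 28.

28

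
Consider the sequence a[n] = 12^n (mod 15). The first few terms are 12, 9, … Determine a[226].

Computing terms: a[1] = 12, a[2] = 9, a[3] = 3, a[4] = 6, a[5] = 12.
The sequence repeats with period 4.
So a[226] = a[1 + ((226-1) mod 4)] = a[2] = 9.

9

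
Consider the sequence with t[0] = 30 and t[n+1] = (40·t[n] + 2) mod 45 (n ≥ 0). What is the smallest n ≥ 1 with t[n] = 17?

We have t[0] = 30, t[1] = 32, t[2] = 22, t[3] = 27, t[4] = 2, t[5] = 37, t[6] = 42, t[7] = 17, t[8] = 7, t[9] = 12, t[10] = 32.
Since t[10] = t[1] = 32, the sequence is eventually periodic: after a pre-period of length 1 it cycles with period 9.
The value 17 first appears (with n ≥ 1) at t[7].

7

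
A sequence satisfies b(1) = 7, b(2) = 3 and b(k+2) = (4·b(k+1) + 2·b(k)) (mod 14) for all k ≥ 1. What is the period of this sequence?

48

Computing terms: b(1) = 7, b(2) = 3, b(3) = 12, b(4) = 12, b(5) = 2, b(6) = 4, b(7) = 6, b(8) = 4, b(9) = 0, b(10) = 8, b(11) = 4, b(12) = 4, b(13) = 10, b(14) = 6, b(15) = 2, b(16) = 6, b(17) = 0, b(18) = 12, b(19) = 6, b(20) = 6, b(21) = 8, b(22) = 2, b(23) = 10, b(24) = 2, b(25) = 0, b(26) = 4, b(27) = 2, b(28) = 2, b(29) = 12, b(30) = 10, b(31) = 8, b(32) = 10, b(33) = 0, b(34) = 6, b(35) = 10, b(36) = 10, b(37) = 4, b(38) = 8, b(39) = 12, b(40) = 8, b(41) = 0, b(42) = 2, b(43) = 8, b(44) = 8, b(45) = 6, b(46) = 12, b(47) = 4, b(48) = 12, b(49) = 0, b(50) = 10, b(51) = 12, b(52) = 12.
Since (b(51), b(52)) = (b(3), b(4)) = (12, 12) (two consecutive terms determine the rest), the sequence is eventually periodic: after a pre-period of length 2 it cycles with period 48.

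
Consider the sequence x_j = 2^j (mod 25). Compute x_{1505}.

Computing terms: x_0 = 1,  x_1 = 2,  x_2 = 4,  x_3 = 8,  x_4 = 16,  x_5 = 7,  x_6 = 14,  x_7 = 3,  x_8 = 6,  x_9 = 12,  x_{10} = 24,  x_{11} = 23,  x_{12} = 21,  x_{13} = 17,  x_{14} = 9,  x_{15} = 18,  x_{16} = 11,  x_{17} = 22,  x_{18} = 19,  x_{19} = 13,  x_{20} = 1.
Since x_{20} = x_0 = 1, the sequence is periodic with period 20.
So x_{1505} = x_{0 + ((1505-0) mod 20)} = x_5 = 7.

7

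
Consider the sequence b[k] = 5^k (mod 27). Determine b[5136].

19

We have b[0] = 1; b[1] = 5; b[2] = 25; b[3] = 17; b[4] = 4; b[5] = 20; b[6] = 19; b[7] = 14; b[8] = 16; b[9] = 26; b[10] = 22; b[11] = 2; b[12] = 10; b[13] = 23; b[14] = 7; b[15] = 8; b[16] = 13; b[17] = 11; b[18] = 1.
The sequence repeats with period 18.
So b[5136] = b[0 + ((5136-0) mod 18)] = b[6] = 19.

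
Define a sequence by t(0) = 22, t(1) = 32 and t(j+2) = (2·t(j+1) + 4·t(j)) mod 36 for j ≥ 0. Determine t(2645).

Listing terms: t(0) = 22, t(1) = 32, t(2) = 8, t(3) = 0, t(4) = 32, t(5) = 28, t(6) = 4, t(7) = 12, t(8) = 4, t(9) = 20, t(10) = 20, t(11) = 12, t(12) = 32, t(13) = 4, t(14) = 28, t(15) = 0, t(16) = 4, t(17) = 8, t(18) = 32, t(19) = 24, t(20) = 32, t(21) = 16, t(22) = 16, t(23) = 24, t(24) = 4, t(25) = 32, t(26) = 8.
Since (t(25), t(26)) = (t(1), t(2)) = (32, 8) (two consecutive terms determine the rest), the sequence is eventually periodic: after a pre-period of length 1 it cycles with period 24.
For j ≥ 1, t(j) depends only on (j - 1) mod 24. (2645 - 1) mod 24 = 4, so t(2645) = t(5) = 28.

28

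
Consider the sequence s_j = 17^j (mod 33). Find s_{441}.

Listing terms: s_1 = 17, s_2 = 25, s_3 = 29, s_4 = 31, s_5 = 32, s_6 = 16, s_7 = 8, s_8 = 4, s_9 = 2, s_{10} = 1, s_{11} = 17.
Since s_{11} = s_1 = 17, the sequence is periodic with period 10.
(441 - 1) mod 10 = 0, so s_{441} = s_1 = 17.

17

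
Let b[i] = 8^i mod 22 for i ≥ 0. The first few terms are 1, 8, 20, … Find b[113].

6

Computing terms: b[0] = 1; b[1] = 8; b[2] = 20; b[3] = 6; b[4] = 4; b[5] = 10; b[6] = 14; b[7] = 2; b[8] = 16; b[9] = 18; b[10] = 12; b[11] = 8.
Since b[11] = b[1] = 8, the sequence is eventually periodic: after a pre-period of length 1 it cycles with period 10.
For i ≥ 1, b[i] depends only on (i - 1) mod 10. (113 - 1) mod 10 = 2, so b[113] = b[3] = 6.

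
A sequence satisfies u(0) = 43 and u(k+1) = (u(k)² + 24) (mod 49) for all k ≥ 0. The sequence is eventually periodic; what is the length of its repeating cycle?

3

Listing terms: u(0) = 43, u(1) = 11, u(2) = 47, u(3) = 28, u(4) = 24, u(5) = 12, u(6) = 21, u(7) = 24.
Since u(7) = u(4) = 24, the sequence is eventually periodic: after a pre-period of length 4 it cycles with period 3.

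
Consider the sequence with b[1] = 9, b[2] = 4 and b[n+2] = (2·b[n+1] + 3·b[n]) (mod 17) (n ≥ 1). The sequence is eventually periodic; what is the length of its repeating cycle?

Computing terms: b[1] = 9, b[2] = 4, b[3] = 1, b[4] = 14, b[5] = 14, b[6] = 2, b[7] = 12, b[8] = 13, b[9] = 11, b[10] = 10, b[11] = 2, b[12] = 0, b[13] = 6, b[14] = 12, b[15] = 8, b[16] = 1, b[17] = 9, b[18] = 4.
Since (b[17], b[18]) = (b[1], b[2]) = (9, 4) (two consecutive terms determine the rest), the sequence is periodic with period 16.

16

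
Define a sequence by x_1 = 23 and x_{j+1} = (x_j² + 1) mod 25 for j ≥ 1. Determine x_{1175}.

We have x_1 = 23,  x_2 = 5,  x_3 = 1,  x_4 = 2,  x_5 = 5.
Since x_5 = x_2 = 5, the sequence is eventually periodic: after a pre-period of length 1 it cycles with period 3.
For j ≥ 2, x_j depends only on (j - 2) mod 3. (1175 - 2) mod 3 = 0, so x_{1175} = x_2 = 5.

5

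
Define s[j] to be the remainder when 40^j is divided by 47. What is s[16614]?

We have s[0] = 1,  s[1] = 40,  s[2] = 2,  s[3] = 33,  s[4] = 4,  s[5] = 19,  s[6] = 8,  s[7] = 38,  s[8] = 16,  s[9] = 29,  s[10] = 32,  s[11] = 11,  s[12] = 17,  s[13] = 22,  s[14] = 34,  s[15] = 44,  s[16] = 21,  s[17] = 41,  s[18] = 42,  s[19] = 35,  s[20] = 37,  s[21] = 23,  s[22] = 27,  s[23] = 46,  s[24] = 7,  s[25] = 45,  s[26] = 14,  s[27] = 43,  s[28] = 28,  s[29] = 39,  s[30] = 9,  s[31] = 31,  s[32] = 18,  s[33] = 15,  s[34] = 36,  s[35] = 30,  s[36] = 25,  s[37] = 13,  s[38] = 3,  s[39] = 26,  s[40] = 6,  s[41] = 5,  s[42] = 12,  s[43] = 10,  s[44] = 24,  s[45] = 20,  s[46] = 1.
Since s[46] = s[0] = 1, the sequence is periodic with period 46.
(16614 - 0) mod 46 = 8, so s[16614] = s[8] = 16.

16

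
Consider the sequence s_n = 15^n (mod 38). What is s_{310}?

Listing terms: s_0 = 1; s_1 = 15; s_2 = 35; s_3 = 31; s_4 = 9; s_5 = 21; s_6 = 11; s_7 = 13; s_8 = 5; s_9 = 37; s_{10} = 23; s_{11} = 3; s_{12} = 7; s_{13} = 29; s_{14} = 17; s_{15} = 27; s_{16} = 25; s_{17} = 33; s_{18} = 1.
Since s_{18} = s_0 = 1, the sequence is periodic with period 18.
(310 - 0) mod 18 = 4, so s_{310} = s_4 = 9.

9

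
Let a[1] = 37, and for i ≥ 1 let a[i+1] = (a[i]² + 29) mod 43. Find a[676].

a[1] = 37,  a[2] = 22,  a[3] = 40,  a[4] = 38,  a[5] = 11,  a[6] = 21,  a[7] = 40.
Since a[7] = a[3] = 40, the sequence is eventually periodic: after a pre-period of length 2 it cycles with period 4.
For i ≥ 3, a[i] depends only on (i - 3) mod 4. (676 - 3) mod 4 = 1, so a[676] = a[4] = 38.

38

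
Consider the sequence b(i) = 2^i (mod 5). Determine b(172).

We have b(1) = 2, b(2) = 4, b(3) = 3, b(4) = 1, b(5) = 2.
The sequence repeats with period 4.
So b(172) = b(1 + ((172-1) mod 4)) = b(4) = 1.

1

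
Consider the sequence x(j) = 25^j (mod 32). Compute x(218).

We have x(0) = 1,  x(1) = 25,  x(2) = 17,  x(3) = 9,  x(4) = 1.
Since x(4) = x(0) = 1, the sequence is periodic with period 4.
(218 - 0) mod 4 = 2, so x(218) = x(2) = 17.

17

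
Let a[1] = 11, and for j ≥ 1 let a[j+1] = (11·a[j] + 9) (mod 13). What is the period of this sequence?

Computing terms: a[1] = 11; a[2] = 0; a[3] = 9; a[4] = 4; a[5] = 1; a[6] = 7; a[7] = 8; a[8] = 6; a[9] = 10; a[10] = 2; a[11] = 5; a[12] = 12; a[13] = 11.
Since a[13] = a[1] = 11, the sequence is periodic with period 12.

12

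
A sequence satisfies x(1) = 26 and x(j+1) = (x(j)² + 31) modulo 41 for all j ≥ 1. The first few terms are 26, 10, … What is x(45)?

36

Listing terms: x(1) = 26; x(2) = 10; x(3) = 8; x(4) = 13; x(5) = 36; x(6) = 15; x(7) = 10.
Since x(7) = x(2) = 10, the sequence is eventually periodic: after a pre-period of length 1 it cycles with period 5.
For j ≥ 2, x(j) depends only on (j - 2) mod 5. (45 - 2) mod 5 = 3, so x(45) = x(5) = 36.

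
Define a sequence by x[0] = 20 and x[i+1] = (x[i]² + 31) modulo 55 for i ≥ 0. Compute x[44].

x[0] = 20; x[1] = 46; x[2] = 2; x[3] = 35; x[4] = 46.
Since x[4] = x[1] = 46, the sequence is eventually periodic: after a pre-period of length 1 it cycles with period 3.
For i ≥ 1, x[i] depends only on (i - 1) mod 3. (44 - 1) mod 3 = 1, so x[44] = x[2] = 2.

2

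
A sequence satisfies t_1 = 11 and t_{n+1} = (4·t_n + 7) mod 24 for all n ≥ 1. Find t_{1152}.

19

We have t_1 = 11, t_2 = 3, t_3 = 19, t_4 = 11.
Since t_4 = t_1 = 11, the sequence is periodic with period 3.
(1152 - 1) mod 3 = 2, so t_{1152} = t_3 = 19.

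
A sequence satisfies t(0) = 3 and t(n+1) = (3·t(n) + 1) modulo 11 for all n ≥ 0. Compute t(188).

Listing terms: t(0) = 3, t(1) = 10, t(2) = 9, t(3) = 6, t(4) = 8, t(5) = 3.
Since t(5) = t(0) = 3, the sequence is periodic with period 5.
(188 - 0) mod 5 = 3, so t(188) = t(3) = 6.

6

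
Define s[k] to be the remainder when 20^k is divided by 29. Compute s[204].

20

s[1] = 20; s[2] = 23; s[3] = 25; s[4] = 7; s[5] = 24; s[6] = 16; s[7] = 1; s[8] = 20.
The sequence repeats with period 7.
(204 - 1) mod 7 = 0, so s[204] = s[1] = 20.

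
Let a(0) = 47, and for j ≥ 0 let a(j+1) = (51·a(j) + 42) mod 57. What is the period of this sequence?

Computing terms: a(0) = 47; a(1) = 45; a(2) = 0; a(3) = 42; a(4) = 18; a(5) = 48; a(6) = 39; a(7) = 36; a(8) = 54; a(9) = 3; a(10) = 24; a(11) = 12; a(12) = 27; a(13) = 51; a(14) = 21; a(15) = 30; a(16) = 33; a(17) = 15; a(18) = 9; a(19) = 45.
Since a(19) = a(1) = 45, the sequence is eventually periodic: after a pre-period of length 1 it cycles with period 18.

18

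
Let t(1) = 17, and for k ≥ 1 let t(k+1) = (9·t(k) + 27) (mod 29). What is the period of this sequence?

14

t(1) = 17,  t(2) = 6,  t(3) = 23,  t(4) = 2,  t(5) = 16,  t(6) = 26,  t(7) = 0,  t(8) = 27,  t(9) = 9,  t(10) = 21,  t(11) = 13,  t(12) = 28,  t(13) = 18,  t(14) = 15,  t(15) = 17.
Since t(15) = t(1) = 17, the sequence is periodic with period 14.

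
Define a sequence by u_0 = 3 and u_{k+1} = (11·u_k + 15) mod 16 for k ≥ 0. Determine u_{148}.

11

Computing terms: u_0 = 3, u_1 = 0, u_2 = 15, u_3 = 4, u_4 = 11, u_5 = 8, u_6 = 7, u_7 = 12, u_8 = 3.
Since u_8 = u_0 = 3, the sequence is periodic with period 8.
(148 - 0) mod 8 = 4, so u_{148} = u_4 = 11.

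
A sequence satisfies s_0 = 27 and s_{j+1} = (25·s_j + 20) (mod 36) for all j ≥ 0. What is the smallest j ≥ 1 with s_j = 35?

Computing terms: s_0 = 27,  s_1 = 11,  s_2 = 7,  s_3 = 15,  s_4 = 35,  s_5 = 31,  s_6 = 3,  s_7 = 23,  s_8 = 19,  s_9 = 27.
Since s_9 = s_0 = 27, the sequence is periodic with period 9.
The value 35 first appears (with j ≥ 1) at s_4.

4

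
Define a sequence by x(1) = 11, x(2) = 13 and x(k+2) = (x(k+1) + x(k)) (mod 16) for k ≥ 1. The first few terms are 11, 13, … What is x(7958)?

x(1) = 11, x(2) = 13, x(3) = 8, x(4) = 5, x(5) = 13, x(6) = 2, x(7) = 15, x(8) = 1, x(9) = 0, x(10) = 1, x(11) = 1, x(12) = 2, x(13) = 3, x(14) = 5, x(15) = 8, x(16) = 13, x(17) = 5, x(18) = 2, x(19) = 7, x(20) = 9, x(21) = 0, x(22) = 9, x(23) = 9, x(24) = 2, x(25) = 11, x(26) = 13.
The sequence repeats with period 24.
(7958 - 1) mod 24 = 13, so x(7958) = x(14) = 5.

5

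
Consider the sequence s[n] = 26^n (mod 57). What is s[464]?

49

s[0] = 1; s[1] = 26; s[2] = 49; s[3] = 20; s[4] = 7; s[5] = 11; s[6] = 1.
The sequence repeats with period 6.
So s[464] = s[0 + ((464-0) mod 6)] = s[2] = 49.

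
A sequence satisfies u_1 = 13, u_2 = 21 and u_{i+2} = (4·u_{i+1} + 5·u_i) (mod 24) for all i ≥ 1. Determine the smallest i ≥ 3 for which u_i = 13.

6

Computing terms: u_1 = 13,  u_2 = 21,  u_3 = 5,  u_4 = 5,  u_5 = 21,  u_6 = 13,  u_7 = 13,  u_8 = 21.
The sequence repeats with period 6.
The value 13 first appears (with i ≥ 3) at u_6.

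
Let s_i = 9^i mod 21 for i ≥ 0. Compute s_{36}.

15

s_0 = 1; s_1 = 9; s_2 = 18; s_3 = 15; s_4 = 9.
Since s_4 = s_1 = 9, the sequence is eventually periodic: after a pre-period of length 1 it cycles with period 3.
For i ≥ 1, s_i depends only on (i - 1) mod 3. (36 - 1) mod 3 = 2, so s_{36} = s_3 = 15.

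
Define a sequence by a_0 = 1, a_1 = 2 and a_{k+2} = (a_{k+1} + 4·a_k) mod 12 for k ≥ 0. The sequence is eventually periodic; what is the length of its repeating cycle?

8

We have a_0 = 1, a_1 = 2, a_2 = 6, a_3 = 2, a_4 = 2, a_5 = 10, a_6 = 6, a_7 = 10, a_8 = 10, a_9 = 2, a_{10} = 6.
Since (a_9, a_{10}) = (a_1, a_2) = (2, 6) (two consecutive terms determine the rest), the sequence is eventually periodic: after a pre-period of length 1 it cycles with period 8.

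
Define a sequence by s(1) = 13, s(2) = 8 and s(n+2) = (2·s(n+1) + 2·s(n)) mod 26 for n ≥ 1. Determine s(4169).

s(1) = 13, s(2) = 8, s(3) = 16, s(4) = 22, s(5) = 24, s(6) = 14, s(7) = 24, s(8) = 24, s(9) = 18, s(10) = 6, s(11) = 22, s(12) = 4, s(13) = 0, s(14) = 8, s(15) = 16.
Since (s(14), s(15)) = (s(2), s(3)) = (8, 16) (two consecutive terms determine the rest), the sequence is eventually periodic: after a pre-period of length 1 it cycles with period 12.
For n ≥ 2, s(n) depends only on (n - 2) mod 12. (4169 - 2) mod 12 = 3, so s(4169) = s(5) = 24.

24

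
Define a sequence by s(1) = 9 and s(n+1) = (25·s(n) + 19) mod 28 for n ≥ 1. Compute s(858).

s(1) = 9; s(2) = 20; s(3) = 15; s(4) = 2; s(5) = 13; s(6) = 8; s(7) = 23; s(8) = 6; s(9) = 1; s(10) = 16; s(11) = 27; s(12) = 22; s(13) = 9.
Since s(13) = s(1) = 9, the sequence is periodic with period 12.
So s(858) = s(1 + ((858-1) mod 12)) = s(6) = 8.

8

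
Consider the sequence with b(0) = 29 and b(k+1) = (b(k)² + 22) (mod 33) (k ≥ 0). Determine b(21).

We have b(0) = 29,  b(1) = 5,  b(2) = 14,  b(3) = 20,  b(4) = 26,  b(5) = 5.
Since b(5) = b(1) = 5, the sequence is eventually periodic: after a pre-period of length 1 it cycles with period 4.
For k ≥ 1, b(k) depends only on (k - 1) mod 4. (21 - 1) mod 4 = 0, so b(21) = b(1) = 5.

5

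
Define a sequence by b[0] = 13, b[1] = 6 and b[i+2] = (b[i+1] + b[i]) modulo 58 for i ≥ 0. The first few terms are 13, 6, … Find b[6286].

42

We have b[0] = 13; b[1] = 6; b[2] = 19; b[3] = 25; b[4] = 44; b[5] = 11; b[6] = 55; b[7] = 8; b[8] = 5; b[9] = 13; b[10] = 18; b[11] = 31; b[12] = 49; b[13] = 22; b[14] = 13; b[15] = 35; b[16] = 48; b[17] = 25; b[18] = 15; b[19] = 40; b[20] = 55; b[21] = 37; b[22] = 34; b[23] = 13; b[24] = 47; b[25] = 2; b[26] = 49; b[27] = 51; b[28] = 42; b[29] = 35; b[30] = 19; b[31] = 54; b[32] = 15; b[33] = 11; b[34] = 26; b[35] = 37; b[36] = 5; b[37] = 42; b[38] = 47; b[39] = 31; b[40] = 20; b[41] = 51; b[42] = 13; b[43] = 6.
The sequence repeats with period 42.
(6286 - 0) mod 42 = 28, so b[6286] = b[28] = 42.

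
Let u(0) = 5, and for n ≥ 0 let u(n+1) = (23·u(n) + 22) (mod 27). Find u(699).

u(0) = 5, u(1) = 2, u(2) = 14, u(3) = 20, u(4) = 23, u(5) = 11, u(6) = 5.
The sequence repeats with period 6.
So u(699) = u(0 + ((699-0) mod 6)) = u(3) = 20.

20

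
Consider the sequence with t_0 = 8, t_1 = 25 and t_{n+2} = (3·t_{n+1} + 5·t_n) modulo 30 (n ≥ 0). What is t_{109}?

Listing terms: t_0 = 8; t_1 = 25; t_2 = 25; t_3 = 20; t_4 = 5; t_5 = 25; t_6 = 10; t_7 = 5; t_8 = 5; t_9 = 10; t_{10} = 25; t_{11} = 5; t_{12} = 20; t_{13} = 25; t_{14} = 25.
Since (t_{13}, t_{14}) = (t_1, t_2) = (25, 25) (two consecutive terms determine the rest), the sequence is eventually periodic: after a pre-period of length 1 it cycles with period 12.
For n ≥ 1, t_n depends only on (n - 1) mod 12. (109 - 1) mod 12 = 0, so t_{109} = t_1 = 25.

25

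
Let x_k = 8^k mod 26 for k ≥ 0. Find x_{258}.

12

We have x_0 = 1,  x_1 = 8,  x_2 = 12,  x_3 = 18,  x_4 = 14,  x_5 = 8.
Since x_5 = x_1 = 8, the sequence is eventually periodic: after a pre-period of length 1 it cycles with period 4.
For k ≥ 1, x_k depends only on (k - 1) mod 4. (258 - 1) mod 4 = 1, so x_{258} = x_2 = 12.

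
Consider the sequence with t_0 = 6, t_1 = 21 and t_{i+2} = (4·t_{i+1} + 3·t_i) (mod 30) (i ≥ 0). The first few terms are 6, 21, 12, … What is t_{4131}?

21

Listing terms: t_0 = 6, t_1 = 21, t_2 = 12, t_3 = 21, t_4 = 0, t_5 = 3, t_6 = 12, t_7 = 27, t_8 = 24, t_9 = 27, t_{10} = 0, t_{11} = 21, t_{12} = 24, t_{13} = 9, t_{14} = 18, t_{15} = 9, t_{16} = 0, t_{17} = 27, t_{18} = 18, t_{19} = 3, t_{20} = 6, t_{21} = 3, t_{22} = 0, t_{23} = 9, t_{24} = 6, t_{25} = 21.
Since (t_{24}, t_{25}) = (t_0, t_1) = (6, 21) (two consecutive terms determine the rest), the sequence is periodic with period 24.
So t_{4131} = t_{0 + ((4131-0) mod 24)} = t_3 = 21.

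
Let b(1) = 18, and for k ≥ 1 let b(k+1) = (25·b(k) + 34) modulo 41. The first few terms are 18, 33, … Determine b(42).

We have b(1) = 18, b(2) = 33, b(3) = 39, b(4) = 25, b(5) = 3, b(6) = 27, b(7) = 12, b(8) = 6, b(9) = 20, b(10) = 1, b(11) = 18.
The sequence repeats with period 10.
So b(42) = b(1 + ((42-1) mod 10)) = b(2) = 33.

33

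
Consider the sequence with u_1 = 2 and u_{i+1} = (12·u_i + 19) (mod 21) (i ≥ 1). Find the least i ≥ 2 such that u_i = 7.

Computing terms: u_1 = 2, u_2 = 1, u_3 = 10, u_4 = 13, u_5 = 7, u_6 = 19, u_7 = 16, u_8 = 1.
Since u_8 = u_2 = 1, the sequence is eventually periodic: after a pre-period of length 1 it cycles with period 6.
The value 7 first appears (with i ≥ 2) at u_5.

5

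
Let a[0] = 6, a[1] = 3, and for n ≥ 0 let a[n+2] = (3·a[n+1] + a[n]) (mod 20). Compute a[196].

19

Computing terms: a[0] = 6; a[1] = 3; a[2] = 15; a[3] = 8; a[4] = 19; a[5] = 5; a[6] = 14; a[7] = 7; a[8] = 15; a[9] = 12; a[10] = 11; a[11] = 5; a[12] = 6; a[13] = 3.
Since (a[12], a[13]) = (a[0], a[1]) = (6, 3) (two consecutive terms determine the rest), the sequence is periodic with period 12.
So a[196] = a[0 + ((196-0) mod 12)] = a[4] = 19.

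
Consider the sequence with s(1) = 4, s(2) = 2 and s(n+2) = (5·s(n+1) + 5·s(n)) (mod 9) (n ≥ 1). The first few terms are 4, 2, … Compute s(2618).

s(1) = 4,  s(2) = 2,  s(3) = 3,  s(4) = 7,  s(5) = 5,  s(6) = 6,  s(7) = 1,  s(8) = 8,  s(9) = 0,  s(10) = 4,  s(11) = 2.
Since (s(10), s(11)) = (s(1), s(2)) = (4, 2) (two consecutive terms determine the rest), the sequence is periodic with period 9.
(2618 - 1) mod 9 = 7, so s(2618) = s(8) = 8.

8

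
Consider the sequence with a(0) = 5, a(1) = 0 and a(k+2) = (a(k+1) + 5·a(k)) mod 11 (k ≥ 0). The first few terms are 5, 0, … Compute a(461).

0

Computing terms: a(0) = 5; a(1) = 0; a(2) = 3; a(3) = 3; a(4) = 7; a(5) = 0; a(6) = 2; a(7) = 2; a(8) = 1; a(9) = 0; a(10) = 5; a(11) = 5; a(12) = 8; a(13) = 0; a(14) = 7; a(15) = 7; a(16) = 9; a(17) = 0; a(18) = 1; a(19) = 1; a(20) = 6; a(21) = 0; a(22) = 8; a(23) = 8; a(24) = 4; a(25) = 0; a(26) = 9; a(27) = 9; a(28) = 10; a(29) = 0; a(30) = 6; a(31) = 6; a(32) = 3; a(33) = 0; a(34) = 4; a(35) = 4; a(36) = 2; a(37) = 0; a(38) = 10; a(39) = 10; a(40) = 5; a(41) = 0.
Since (a(40), a(41)) = (a(0), a(1)) = (5, 0) (two consecutive terms determine the rest), the sequence is periodic with period 40.
So a(461) = a(0 + ((461-0) mod 40)) = a(21) = 0.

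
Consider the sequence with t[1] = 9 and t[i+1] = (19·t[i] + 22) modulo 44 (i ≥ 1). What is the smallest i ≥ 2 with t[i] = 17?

Computing terms: t[1] = 9,  t[2] = 17,  t[3] = 37,  t[4] = 21,  t[5] = 25,  t[6] = 13,  t[7] = 5,  t[8] = 29,  t[9] = 1,  t[10] = 41,  t[11] = 9.
Since t[11] = t[1] = 9, the sequence is periodic with period 10.
The value 17 first appears (with i ≥ 2) at t[2].

2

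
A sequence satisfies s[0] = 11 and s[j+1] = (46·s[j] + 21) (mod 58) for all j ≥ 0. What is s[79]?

s[0] = 11,  s[1] = 5,  s[2] = 19,  s[3] = 25,  s[4] = 11.
The sequence repeats with period 4.
So s[79] = s[0 + ((79-0) mod 4)] = s[3] = 25.

25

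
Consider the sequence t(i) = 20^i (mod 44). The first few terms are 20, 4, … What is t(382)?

4

We have t(1) = 20, t(2) = 4, t(3) = 36, t(4) = 16, t(5) = 12, t(6) = 20.
Since t(6) = t(1) = 20, the sequence is periodic with period 5.
So t(382) = t(1 + ((382-1) mod 5)) = t(2) = 4.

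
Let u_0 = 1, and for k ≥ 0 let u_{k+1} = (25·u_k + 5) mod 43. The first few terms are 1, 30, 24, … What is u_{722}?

32

We have u_0 = 1,  u_1 = 30,  u_2 = 24,  u_3 = 3,  u_4 = 37,  u_5 = 27,  u_6 = 35,  u_7 = 20,  u_8 = 32,  u_9 = 31,  u_{10} = 6,  u_{11} = 26,  u_{12} = 10,  u_{13} = 40,  u_{14} = 16,  u_{15} = 18,  u_{16} = 25,  u_{17} = 28,  u_{18} = 17,  u_{19} = 0,  u_{20} = 5,  u_{21} = 1.
The sequence repeats with period 21.
(722 - 0) mod 21 = 8, so u_{722} = u_8 = 32.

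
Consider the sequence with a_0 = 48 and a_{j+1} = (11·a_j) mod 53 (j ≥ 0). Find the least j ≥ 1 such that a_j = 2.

Computing terms: a_0 = 48,  a_1 = 51,  a_2 = 31,  a_3 = 23,  a_4 = 41,  a_5 = 27,  a_6 = 32,  a_7 = 34,  a_8 = 3,  a_9 = 33,  a_{10} = 45,  a_{11} = 18,  a_{12} = 39,  a_{13} = 5,  a_{14} = 2,  a_{15} = 22,  a_{16} = 30,  a_{17} = 12,  a_{18} = 26,  a_{19} = 21,  a_{20} = 19,  a_{21} = 50,  a_{22} = 20,  a_{23} = 8,  a_{24} = 35,  a_{25} = 14,  a_{26} = 48.
Since a_{26} = a_0 = 48, the sequence is periodic with period 26.
The value 2 first appears (with j ≥ 1) at a_{14}.

14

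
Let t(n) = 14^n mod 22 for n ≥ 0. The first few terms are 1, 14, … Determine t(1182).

20

We have t(0) = 1; t(1) = 14; t(2) = 20; t(3) = 16; t(4) = 4; t(5) = 12; t(6) = 14.
Since t(6) = t(1) = 14, the sequence is eventually periodic: after a pre-period of length 1 it cycles with period 5.
For n ≥ 1, t(n) depends only on (n - 1) mod 5. (1182 - 1) mod 5 = 1, so t(1182) = t(2) = 20.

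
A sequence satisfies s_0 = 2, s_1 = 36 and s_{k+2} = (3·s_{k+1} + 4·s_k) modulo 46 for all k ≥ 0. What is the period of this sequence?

s_0 = 2; s_1 = 36; s_2 = 24; s_3 = 32; s_4 = 8; s_5 = 14; s_6 = 28; s_7 = 2; s_8 = 26; s_9 = 40; s_{10} = 40; s_{11} = 4; s_{12} = 34; s_{13} = 26; s_{14} = 30; s_{15} = 10; s_{16} = 12; s_{17} = 30; s_{18} = 0; s_{19} = 28; s_{20} = 38; s_{21} = 42; s_{22} = 2; s_{23} = 36.
The sequence repeats with period 22.

22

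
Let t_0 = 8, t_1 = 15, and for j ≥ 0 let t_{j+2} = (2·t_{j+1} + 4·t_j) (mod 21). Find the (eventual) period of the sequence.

48

We have t_0 = 8,  t_1 = 15,  t_2 = 20,  t_3 = 16,  t_4 = 7,  t_5 = 15,  t_6 = 16,  t_7 = 8,  t_8 = 17,  t_9 = 3,  t_{10} = 11,  t_{11} = 13,  t_{12} = 7,  t_{13} = 3,  t_{14} = 13,  t_{15} = 17,  t_{16} = 2,  t_{17} = 9,  t_{18} = 5,  t_{19} = 4,  t_{20} = 7,  t_{21} = 9,  t_{22} = 4,  t_{23} = 2,  t_{24} = 20,  t_{25} = 6,  t_{26} = 8,  t_{27} = 19,  t_{28} = 7,  t_{29} = 6,  t_{30} = 19,  t_{31} = 20,  t_{32} = 11,  t_{33} = 18,  t_{34} = 17,  t_{35} = 1,  t_{36} = 7,  t_{37} = 18,  t_{38} = 1,  t_{39} = 11,  t_{40} = 5,  t_{41} = 12,  t_{42} = 2,  t_{43} = 10,  t_{44} = 7,  t_{45} = 12,  t_{46} = 10,  t_{47} = 5,  t_{48} = 8,  t_{49} = 15.
Since (t_{48}, t_{49}) = (t_0, t_1) = (8, 15) (two consecutive terms determine the rest), the sequence is periodic with period 48.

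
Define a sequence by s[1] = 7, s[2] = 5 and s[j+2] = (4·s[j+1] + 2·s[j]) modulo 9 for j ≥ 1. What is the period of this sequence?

6

We have s[1] = 7, s[2] = 5, s[3] = 7, s[4] = 2, s[5] = 4, s[6] = 2, s[7] = 7, s[8] = 5.
The sequence repeats with period 6.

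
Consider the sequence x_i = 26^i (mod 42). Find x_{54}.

22

x_1 = 26,  x_2 = 4,  x_3 = 20,  x_4 = 16,  x_5 = 38,  x_6 = 22,  x_7 = 26.
Since x_7 = x_1 = 26, the sequence is periodic with period 6.
(54 - 1) mod 6 = 5, so x_{54} = x_6 = 22.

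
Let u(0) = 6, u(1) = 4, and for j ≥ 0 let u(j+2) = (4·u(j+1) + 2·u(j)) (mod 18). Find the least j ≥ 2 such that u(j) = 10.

u(0) = 6; u(1) = 4; u(2) = 10; u(3) = 12; u(4) = 14; u(5) = 8; u(6) = 6; u(7) = 4.
Since (u(6), u(7)) = (u(0), u(1)) = (6, 4) (two consecutive terms determine the rest), the sequence is periodic with period 6.
The value 10 first appears (with j ≥ 2) at u(2).

2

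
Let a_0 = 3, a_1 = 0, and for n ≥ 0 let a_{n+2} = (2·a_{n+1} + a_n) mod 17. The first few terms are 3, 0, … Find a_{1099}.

We have a_0 = 3; a_1 = 0; a_2 = 3; a_3 = 6; a_4 = 15; a_5 = 2; a_6 = 2; a_7 = 6; a_8 = 14; a_9 = 0; a_{10} = 14; a_{11} = 11; a_{12} = 2; a_{13} = 15; a_{14} = 15; a_{15} = 11; a_{16} = 3; a_{17} = 0.
Since (a_{16}, a_{17}) = (a_0, a_1) = (3, 0) (two consecutive terms determine the rest), the sequence is periodic with period 16.
So a_{1099} = a_{0 + ((1099-0) mod 16)} = a_{11} = 11.

11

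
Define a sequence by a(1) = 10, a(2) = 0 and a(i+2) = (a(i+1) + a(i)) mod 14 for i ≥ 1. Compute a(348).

4

We have a(1) = 10,  a(2) = 0,  a(3) = 10,  a(4) = 10,  a(5) = 6,  a(6) = 2,  a(7) = 8,  a(8) = 10,  a(9) = 4,  a(10) = 0,  a(11) = 4,  a(12) = 4,  a(13) = 8,  a(14) = 12,  a(15) = 6,  a(16) = 4,  a(17) = 10,  a(18) = 0.
Since (a(17), a(18)) = (a(1), a(2)) = (10, 0) (two consecutive terms determine the rest), the sequence is periodic with period 16.
(348 - 1) mod 16 = 11, so a(348) = a(12) = 4.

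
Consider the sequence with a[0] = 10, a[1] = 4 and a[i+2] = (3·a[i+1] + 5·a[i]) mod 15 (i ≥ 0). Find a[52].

13

Listing terms: a[0] = 10, a[1] = 4, a[2] = 2, a[3] = 11, a[4] = 13, a[5] = 4, a[6] = 2.
Since (a[5], a[6]) = (a[1], a[2]) = (4, 2) (two consecutive terms determine the rest), the sequence is eventually periodic: after a pre-period of length 1 it cycles with period 4.
For i ≥ 1, a[i] depends only on (i - 1) mod 4. (52 - 1) mod 4 = 3, so a[52] = a[4] = 13.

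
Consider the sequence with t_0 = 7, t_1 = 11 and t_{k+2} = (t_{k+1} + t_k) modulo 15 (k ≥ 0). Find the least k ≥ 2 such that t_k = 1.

Computing terms: t_0 = 7, t_1 = 11, t_2 = 3, t_3 = 14, t_4 = 2, t_5 = 1, t_6 = 3, t_7 = 4, t_8 = 7, t_9 = 11.
The sequence repeats with period 8.
The value 1 first appears (with k ≥ 2) at t_5.

5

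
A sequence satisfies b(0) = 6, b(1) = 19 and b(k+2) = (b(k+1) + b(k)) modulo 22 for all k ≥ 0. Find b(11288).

15

b(0) = 6,  b(1) = 19,  b(2) = 3,  b(3) = 0,  b(4) = 3,  b(5) = 3,  b(6) = 6,  b(7) = 9,  b(8) = 15,  b(9) = 2,  b(10) = 17,  b(11) = 19,  b(12) = 14,  b(13) = 11,  b(14) = 3,  b(15) = 14,  b(16) = 17,  b(17) = 9,  b(18) = 4,  b(19) = 13,  b(20) = 17,  b(21) = 8,  b(22) = 3,  b(23) = 11,  b(24) = 14,  b(25) = 3,  b(26) = 17,  b(27) = 20,  b(28) = 15,  b(29) = 13,  b(30) = 6,  b(31) = 19.
The sequence repeats with period 30.
So b(11288) = b(0 + ((11288-0) mod 30)) = b(8) = 15.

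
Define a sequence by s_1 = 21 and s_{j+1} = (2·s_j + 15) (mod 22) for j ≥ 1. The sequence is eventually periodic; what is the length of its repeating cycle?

10

Computing terms: s_1 = 21, s_2 = 13, s_3 = 19, s_4 = 9, s_5 = 11, s_6 = 15, s_7 = 1, s_8 = 17, s_9 = 5, s_{10} = 3, s_{11} = 21.
Since s_{11} = s_1 = 21, the sequence is periodic with period 10.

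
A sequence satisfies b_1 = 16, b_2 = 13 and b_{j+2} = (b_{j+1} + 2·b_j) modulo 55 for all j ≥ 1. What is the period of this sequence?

20

Listing terms: b_1 = 16; b_2 = 13; b_3 = 45; b_4 = 16; b_5 = 51; b_6 = 28; b_7 = 20; b_8 = 21; b_9 = 6; b_{10} = 48; b_{11} = 5; b_{12} = 46; b_{13} = 1; b_{14} = 38; b_{15} = 40; b_{16} = 6; b_{17} = 31; b_{18} = 43; b_{19} = 50; b_{20} = 26; b_{21} = 16; b_{22} = 13.
Since (b_{21}, b_{22}) = (b_1, b_2) = (16, 13) (two consecutive terms determine the rest), the sequence is periodic with period 20.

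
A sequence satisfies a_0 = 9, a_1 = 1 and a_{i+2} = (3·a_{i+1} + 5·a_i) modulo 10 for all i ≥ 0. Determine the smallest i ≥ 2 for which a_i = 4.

11

Listing terms: a_0 = 9,  a_1 = 1,  a_2 = 8,  a_3 = 9,  a_4 = 7,  a_5 = 6,  a_6 = 3,  a_7 = 9,  a_8 = 2,  a_9 = 1,  a_{10} = 3,  a_{11} = 4,  a_{12} = 7,  a_{13} = 1,  a_{14} = 8.
Since (a_{13}, a_{14}) = (a_1, a_2) = (1, 8) (two consecutive terms determine the rest), the sequence is eventually periodic: after a pre-period of length 1 it cycles with period 12.
The value 4 first appears (with i ≥ 2) at a_{11}.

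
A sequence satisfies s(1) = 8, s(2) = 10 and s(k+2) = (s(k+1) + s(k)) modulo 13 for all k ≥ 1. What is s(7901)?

7

Computing terms: s(1) = 8,  s(2) = 10,  s(3) = 5,  s(4) = 2,  s(5) = 7,  s(6) = 9,  s(7) = 3,  s(8) = 12,  s(9) = 2,  s(10) = 1,  s(11) = 3,  s(12) = 4,  s(13) = 7,  s(14) = 11,  s(15) = 5,  s(16) = 3,  s(17) = 8,  s(18) = 11,  s(19) = 6,  s(20) = 4,  s(21) = 10,  s(22) = 1,  s(23) = 11,  s(24) = 12,  s(25) = 10,  s(26) = 9,  s(27) = 6,  s(28) = 2,  s(29) = 8,  s(30) = 10.
The sequence repeats with period 28.
So s(7901) = s(1 + ((7901-1) mod 28)) = s(5) = 7.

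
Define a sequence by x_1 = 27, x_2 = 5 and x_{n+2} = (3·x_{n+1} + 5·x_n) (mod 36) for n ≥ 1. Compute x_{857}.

15

x_1 = 27, x_2 = 5, x_3 = 6, x_4 = 7, x_5 = 15, x_6 = 8, x_7 = 27, x_8 = 13, x_9 = 30, x_{10} = 11, x_{11} = 3, x_{12} = 28, x_{13} = 27, x_{14} = 5.
Since (x_{13}, x_{14}) = (x_1, x_2) = (27, 5) (two consecutive terms determine the rest), the sequence is periodic with period 12.
So x_{857} = x_{1 + ((857-1) mod 12)} = x_5 = 15.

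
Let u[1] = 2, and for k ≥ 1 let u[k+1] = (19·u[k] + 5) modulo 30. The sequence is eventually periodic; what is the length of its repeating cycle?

We have u[1] = 2,  u[2] = 13,  u[3] = 12,  u[4] = 23,  u[5] = 22,  u[6] = 3,  u[7] = 2.
The sequence repeats with period 6.

6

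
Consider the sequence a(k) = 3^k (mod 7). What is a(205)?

3

Listing terms: a(1) = 3,  a(2) = 2,  a(3) = 6,  a(4) = 4,  a(5) = 5,  a(6) = 1,  a(7) = 3.
The sequence repeats with period 6.
(205 - 1) mod 6 = 0, so a(205) = a(1) = 3.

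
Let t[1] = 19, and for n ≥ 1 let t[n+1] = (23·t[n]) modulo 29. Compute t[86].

2

t[1] = 19, t[2] = 2, t[3] = 17, t[4] = 14, t[5] = 3, t[6] = 11, t[7] = 21, t[8] = 19.
The sequence repeats with period 7.
(86 - 1) mod 7 = 1, so t[86] = t[2] = 2.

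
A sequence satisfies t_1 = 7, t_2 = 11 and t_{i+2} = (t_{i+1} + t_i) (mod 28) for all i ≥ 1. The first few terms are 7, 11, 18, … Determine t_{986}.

3

t_1 = 7, t_2 = 11, t_3 = 18, t_4 = 1, t_5 = 19, t_6 = 20, t_7 = 11, t_8 = 3, t_9 = 14, t_{10} = 17, t_{11} = 3, t_{12} = 20, t_{13} = 23, t_{14} = 15, t_{15} = 10, t_{16} = 25, t_{17} = 7, t_{18} = 4, t_{19} = 11, t_{20} = 15, t_{21} = 26, t_{22} = 13, t_{23} = 11, t_{24} = 24, t_{25} = 7, t_{26} = 3, t_{27} = 10, t_{28} = 13, t_{29} = 23, t_{30} = 8, t_{31} = 3, t_{32} = 11, t_{33} = 14, t_{34} = 25, t_{35} = 11, t_{36} = 8, t_{37} = 19, t_{38} = 27, t_{39} = 18, t_{40} = 17, t_{41} = 7, t_{42} = 24, t_{43} = 3, t_{44} = 27, t_{45} = 2, t_{46} = 1, t_{47} = 3, t_{48} = 4, t_{49} = 7, t_{50} = 11.
Since (t_{49}, t_{50}) = (t_1, t_2) = (7, 11) (two consecutive terms determine the rest), the sequence is periodic with period 48.
So t_{986} = t_{1 + ((986-1) mod 48)} = t_{26} = 3.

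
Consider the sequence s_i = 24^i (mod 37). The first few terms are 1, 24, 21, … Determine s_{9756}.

Computing terms: s_0 = 1, s_1 = 24, s_2 = 21, s_3 = 23, s_4 = 34, s_5 = 2, s_6 = 11, s_7 = 5, s_8 = 9, s_9 = 31, s_{10} = 4, s_{11} = 22, s_{12} = 10, s_{13} = 18, s_{14} = 25, s_{15} = 8, s_{16} = 7, s_{17} = 20, s_{18} = 36, s_{19} = 13, s_{20} = 16, s_{21} = 14, s_{22} = 3, s_{23} = 35, s_{24} = 26, s_{25} = 32, s_{26} = 28, s_{27} = 6, s_{28} = 33, s_{29} = 15, s_{30} = 27, s_{31} = 19, s_{32} = 12, s_{33} = 29, s_{34} = 30, s_{35} = 17, s_{36} = 1.
The sequence repeats with period 36.
So s_{9756} = s_{0 + ((9756-0) mod 36)} = s_0 = 1.

1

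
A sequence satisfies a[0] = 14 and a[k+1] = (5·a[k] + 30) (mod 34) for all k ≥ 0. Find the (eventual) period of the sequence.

Computing terms: a[0] = 14,  a[1] = 32,  a[2] = 20,  a[3] = 28,  a[4] = 0,  a[5] = 30,  a[6] = 10,  a[7] = 12,  a[8] = 22,  a[9] = 4,  a[10] = 16,  a[11] = 8,  a[12] = 2,  a[13] = 6,  a[14] = 26,  a[15] = 24,  a[16] = 14.
Since a[16] = a[0] = 14, the sequence is periodic with period 16.

16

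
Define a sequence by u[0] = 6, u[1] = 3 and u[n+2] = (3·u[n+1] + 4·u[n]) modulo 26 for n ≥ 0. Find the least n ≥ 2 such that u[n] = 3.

7

We have u[0] = 6,  u[1] = 3,  u[2] = 7,  u[3] = 7,  u[4] = 23,  u[5] = 19,  u[6] = 19,  u[7] = 3,  u[8] = 7.
Since (u[7], u[8]) = (u[1], u[2]) = (3, 7) (two consecutive terms determine the rest), the sequence is eventually periodic: after a pre-period of length 1 it cycles with period 6.
The value 3 next appears (with n ≥ 2) at u[7].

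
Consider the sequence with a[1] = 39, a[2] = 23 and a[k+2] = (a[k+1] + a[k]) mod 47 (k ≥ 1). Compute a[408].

0

a[1] = 39,  a[2] = 23,  a[3] = 15,  a[4] = 38,  a[5] = 6,  a[6] = 44,  a[7] = 3,  a[8] = 0,  a[9] = 3,  a[10] = 3,  a[11] = 6,  a[12] = 9,  a[13] = 15,  a[14] = 24,  a[15] = 39,  a[16] = 16,  a[17] = 8,  a[18] = 24,  a[19] = 32,  a[20] = 9,  a[21] = 41,  a[22] = 3,  a[23] = 44,  a[24] = 0,  a[25] = 44,  a[26] = 44,  a[27] = 41,  a[28] = 38,  a[29] = 32,  a[30] = 23,  a[31] = 8,  a[32] = 31,  a[33] = 39,  a[34] = 23.
The sequence repeats with period 32.
So a[408] = a[1 + ((408-1) mod 32)] = a[24] = 0.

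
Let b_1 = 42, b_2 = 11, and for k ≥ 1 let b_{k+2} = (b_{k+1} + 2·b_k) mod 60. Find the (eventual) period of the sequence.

12

Computing terms: b_1 = 42, b_2 = 11, b_3 = 35, b_4 = 57, b_5 = 7, b_6 = 1, b_7 = 15, b_8 = 17, b_9 = 47, b_{10} = 21, b_{11} = 55, b_{12} = 37, b_{13} = 27, b_{14} = 41, b_{15} = 35, b_{16} = 57.
Since (b_{15}, b_{16}) = (b_3, b_4) = (35, 57) (two consecutive terms determine the rest), the sequence is eventually periodic: after a pre-period of length 2 it cycles with period 12.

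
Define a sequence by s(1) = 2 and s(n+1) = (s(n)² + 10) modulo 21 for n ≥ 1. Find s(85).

5

Listing terms: s(1) = 2; s(2) = 14; s(3) = 17; s(4) = 5; s(5) = 14.
Since s(5) = s(2) = 14, the sequence is eventually periodic: after a pre-period of length 1 it cycles with period 3.
For n ≥ 2, s(n) depends only on (n - 2) mod 3. (85 - 2) mod 3 = 2, so s(85) = s(4) = 5.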